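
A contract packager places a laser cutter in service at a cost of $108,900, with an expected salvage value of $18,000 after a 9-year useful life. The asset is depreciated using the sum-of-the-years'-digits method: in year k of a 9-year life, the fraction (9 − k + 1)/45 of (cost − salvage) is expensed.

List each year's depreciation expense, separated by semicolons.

Depreciable base = $108,900 − $18,000 = $90,900.
Sum of the years' digits = 9+8+7+6+5+4+3+2+1 = 45.
Year 1: $90,900 × 9/45 = $18,180. Book value $90,720.
Year 2: $90,900 × 8/45 = $16,160. Book value $74,560.
Year 3: $90,900 × 7/45 = $14,140. Book value $60,420.
Year 4: $90,900 × 6/45 = $12,120. Book value $48,300.
Year 5: $90,900 × 5/45 = $10,100. Book value $38,200.
Year 6: $90,900 × 4/45 = $8,080. Book value $30,120.
Year 7: $90,900 × 3/45 = $6,060. Book value $24,060.
Year 8: $90,900 × 2/45 = $4,040. Book value $20,020.
Year 9: $90,900 × 1/45 = $2,020. Book value $18,000.

$18,180; $16,160; $14,140; $12,120; $10,100; $8,080; $6,060; $4,040; $2,020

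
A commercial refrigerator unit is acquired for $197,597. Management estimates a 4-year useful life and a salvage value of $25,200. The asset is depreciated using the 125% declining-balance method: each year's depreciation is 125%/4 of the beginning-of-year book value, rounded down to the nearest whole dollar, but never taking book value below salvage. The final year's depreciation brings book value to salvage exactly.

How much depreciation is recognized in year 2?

$42,452

Depreciable base = $197,597 − $25,200 = $172,397.
Year 1: ⌊$197,597 × 125%/4⌋ = $61,749. Book value $135,848.
Year 2: ⌊$135,848 × 125%/4⌋ = $42,452. Book value $93,396.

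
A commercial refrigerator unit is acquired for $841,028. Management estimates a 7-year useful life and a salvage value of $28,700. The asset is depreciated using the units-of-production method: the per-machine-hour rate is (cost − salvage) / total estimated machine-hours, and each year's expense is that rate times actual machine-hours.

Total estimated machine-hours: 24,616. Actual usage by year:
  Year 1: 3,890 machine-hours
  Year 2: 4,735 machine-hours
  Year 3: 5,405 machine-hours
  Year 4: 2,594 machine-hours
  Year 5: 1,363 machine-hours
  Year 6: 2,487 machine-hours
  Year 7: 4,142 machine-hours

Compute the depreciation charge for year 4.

$85,602

Depreciable base = $841,028 − $28,700 = $812,328.
Rate = $812,328 / 24,616 machine-hours = $33 per machine-hour.
Year 1: 3,890 × $33 = $128,370. Book value $712,658.
Year 2: 4,735 × $33 = $156,255. Book value $556,403.
Year 3: 5,405 × $33 = $178,365. Book value $378,038.
Year 4: 2,594 × $33 = $85,602. Book value $292,436.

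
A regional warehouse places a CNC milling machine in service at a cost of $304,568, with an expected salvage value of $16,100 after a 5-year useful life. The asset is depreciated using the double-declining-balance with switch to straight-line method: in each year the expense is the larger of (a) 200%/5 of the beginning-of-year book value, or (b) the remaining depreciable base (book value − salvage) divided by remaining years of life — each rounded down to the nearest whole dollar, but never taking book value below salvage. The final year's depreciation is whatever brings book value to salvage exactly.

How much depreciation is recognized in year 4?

Depreciable base = $304,568 − $16,100 = $288,468.
Year 1: DB = ⌊$304,568 × 200%/5⌋ = $121,827; SL = ⌊$288,468/5⌋ = $57,693 → take DB $121,827. Book value $182,741.
Year 2: DB = ⌊$182,741 × 200%/5⌋ = $73,096; SL = ⌊$166,641/4⌋ = $41,660 → take DB $73,096. Book value $109,645.
Year 3: DB = ⌊$109,645 × 200%/5⌋ = $43,858; SL = ⌊$93,545/3⌋ = $31,181 → take DB $43,858. Book value $65,787.
Year 4: DB = ⌊$65,787 × 200%/5⌋ = $26,314; SL = ⌊$49,687/2⌋ = $24,843 → take DB $26,314. Book value $39,473.

$26,314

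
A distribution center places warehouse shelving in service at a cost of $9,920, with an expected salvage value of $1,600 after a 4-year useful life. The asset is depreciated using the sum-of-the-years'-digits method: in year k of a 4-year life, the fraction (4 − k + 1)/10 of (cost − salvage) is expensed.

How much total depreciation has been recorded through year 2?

$5,824

Depreciable base = $9,920 − $1,600 = $8,320.
Sum of the years' digits = 4+3+2+1 = 10.
Year 1: $8,320 × 4/10 = $3,328. Book value $6,592.
Year 2: $8,320 × 3/10 = $2,496. Book value $4,096.
Accumulated through year 2 = $9,920 − $4,096 = $5,824.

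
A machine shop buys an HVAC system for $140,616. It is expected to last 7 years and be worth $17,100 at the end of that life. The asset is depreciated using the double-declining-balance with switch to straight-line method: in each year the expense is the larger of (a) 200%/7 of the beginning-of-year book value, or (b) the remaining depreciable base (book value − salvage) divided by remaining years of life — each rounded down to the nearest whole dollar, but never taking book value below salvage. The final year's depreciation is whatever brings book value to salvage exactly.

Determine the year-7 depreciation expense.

$1,576

Depreciable base = $140,616 − $17,100 = $123,516.
Year 1: DB = ⌊$140,616 × 200%/7⌋ = $40,176; SL = ⌊$123,516/7⌋ = $17,645 → take DB $40,176. Book value $100,440.
Year 2: DB = ⌊$100,440 × 200%/7⌋ = $28,697; SL = ⌊$83,340/6⌋ = $13,890 → take DB $28,697. Book value $71,743.
Year 3: DB = ⌊$71,743 × 200%/7⌋ = $20,498; SL = ⌊$54,643/5⌋ = $10,928 → take DB $20,498. Book value $51,245.
Year 4: DB = ⌊$51,245 × 200%/7⌋ = $14,641; SL = ⌊$34,145/4⌋ = $8,536 → take DB $14,641. Book value $36,604.
Year 5: DB = ⌊$36,604 × 200%/7⌋ = $10,458; SL = ⌊$19,504/3⌋ = $6,501 → take DB $10,458. Book value $26,146.
Year 6: DB = ⌊$26,146 × 200%/7⌋ = $7,470; SL = ⌊$9,046/2⌋ = $4,523 → take DB $7,470. Book value $18,676.
Year 7 (final): $18,676 − $17,100 = $1,576. Book value $17,100.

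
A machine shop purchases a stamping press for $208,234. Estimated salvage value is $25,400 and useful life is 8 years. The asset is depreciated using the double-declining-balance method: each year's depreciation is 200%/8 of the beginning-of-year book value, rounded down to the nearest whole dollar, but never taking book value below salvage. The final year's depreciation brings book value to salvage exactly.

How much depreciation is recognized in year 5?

$16,471

Depreciable base = $208,234 − $25,400 = $182,834.
Year 1: ⌊$208,234 × 200%/8⌋ = $52,058. Book value $156,176.
Year 2: ⌊$156,176 × 200%/8⌋ = $39,044. Book value $117,132.
Year 3: ⌊$117,132 × 200%/8⌋ = $29,283. Book value $87,849.
Year 4: ⌊$87,849 × 200%/8⌋ = $21,962. Book value $65,887.
Year 5: ⌊$65,887 × 200%/8⌋ = $16,471. Book value $49,416.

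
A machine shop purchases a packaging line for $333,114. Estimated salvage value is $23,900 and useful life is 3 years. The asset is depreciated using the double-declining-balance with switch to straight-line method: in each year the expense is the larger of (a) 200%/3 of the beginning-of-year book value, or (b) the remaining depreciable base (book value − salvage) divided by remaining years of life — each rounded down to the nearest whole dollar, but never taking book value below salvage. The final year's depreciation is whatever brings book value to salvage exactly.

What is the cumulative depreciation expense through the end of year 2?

$296,101

Depreciable base = $333,114 − $23,900 = $309,214.
Year 1: DB = ⌊$333,114 × 200%/3⌋ = $222,076; SL = ⌊$309,214/3⌋ = $103,071 → take DB $222,076. Book value $111,038.
Year 2: DB = ⌊$111,038 × 200%/3⌋ = $74,025; SL = ⌊$87,138/2⌋ = $43,569 → take DB $74,025. Book value $37,013.
Accumulated through year 2 = $333,114 − $37,013 = $296,101.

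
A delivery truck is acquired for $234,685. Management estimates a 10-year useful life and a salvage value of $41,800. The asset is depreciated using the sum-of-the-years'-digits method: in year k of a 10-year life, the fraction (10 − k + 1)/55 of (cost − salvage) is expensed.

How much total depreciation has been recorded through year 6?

$157,815

Depreciable base = $234,685 − $41,800 = $192,885.
Sum of the years' digits = 10+9+8+7+6+5+4+3+2+1 = 55.
Year 1: $192,885 × 10/55 = $35,070. Book value $199,615.
Year 2: $192,885 × 9/55 = $31,563. Book value $168,052.
Year 3: $192,885 × 8/55 = $28,056. Book value $139,996.
Year 4: $192,885 × 7/55 = $24,549. Book value $115,447.
Year 5: $192,885 × 6/55 = $21,042. Book value $94,405.
Year 6: $192,885 × 5/55 = $17,535. Book value $76,870.
Accumulated through year 6 = $234,685 − $76,870 = $157,815.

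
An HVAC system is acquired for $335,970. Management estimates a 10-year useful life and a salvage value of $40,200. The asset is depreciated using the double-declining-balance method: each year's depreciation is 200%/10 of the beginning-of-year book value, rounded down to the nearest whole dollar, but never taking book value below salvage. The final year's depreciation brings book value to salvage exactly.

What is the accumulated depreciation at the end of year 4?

$198,356

Depreciable base = $335,970 − $40,200 = $295,770.
Year 1: ⌊$335,970 × 200%/10⌋ = $67,194. Book value $268,776.
Year 2: ⌊$268,776 × 200%/10⌋ = $53,755. Book value $215,021.
Year 3: ⌊$215,021 × 200%/10⌋ = $43,004. Book value $172,017.
Year 4: ⌊$172,017 × 200%/10⌋ = $34,403. Book value $137,614.
Accumulated through year 4 = $335,970 − $137,614 = $198,356.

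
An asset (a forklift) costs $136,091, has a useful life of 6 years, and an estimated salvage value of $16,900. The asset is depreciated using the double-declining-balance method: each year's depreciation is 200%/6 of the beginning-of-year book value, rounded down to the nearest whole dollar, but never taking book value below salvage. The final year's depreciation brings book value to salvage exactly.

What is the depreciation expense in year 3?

Depreciable base = $136,091 − $16,900 = $119,191.
Year 1: ⌊$136,091 × 200%/6⌋ = $45,363. Book value $90,728.
Year 2: ⌊$90,728 × 200%/6⌋ = $30,242. Book value $60,486.
Year 3: ⌊$60,486 × 200%/6⌋ = $20,162. Book value $40,324.

$20,162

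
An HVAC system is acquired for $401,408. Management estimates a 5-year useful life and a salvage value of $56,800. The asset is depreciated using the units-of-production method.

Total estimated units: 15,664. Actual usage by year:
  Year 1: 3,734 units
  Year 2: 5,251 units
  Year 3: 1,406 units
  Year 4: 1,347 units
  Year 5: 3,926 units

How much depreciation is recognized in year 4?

$29,634

Depreciable base = $401,408 − $56,800 = $344,608.
Rate = $344,608 / 15,664 units = $22 per unit.
Year 1: 3,734 × $22 = $82,148. Book value $319,260.
Year 2: 5,251 × $22 = $115,522. Book value $203,738.
Year 3: 1,406 × $22 = $30,932. Book value $172,806.
Year 4: 1,347 × $22 = $29,634. Book value $143,172.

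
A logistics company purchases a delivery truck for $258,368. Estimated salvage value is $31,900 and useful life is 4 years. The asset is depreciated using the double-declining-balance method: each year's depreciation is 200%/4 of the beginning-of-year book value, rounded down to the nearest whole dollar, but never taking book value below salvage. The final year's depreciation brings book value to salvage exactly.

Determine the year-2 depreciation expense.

$64,592

Depreciable base = $258,368 − $31,900 = $226,468.
Year 1: ⌊$258,368 × 200%/4⌋ = $129,184. Book value $129,184.
Year 2: ⌊$129,184 × 200%/4⌋ = $64,592. Book value $64,592.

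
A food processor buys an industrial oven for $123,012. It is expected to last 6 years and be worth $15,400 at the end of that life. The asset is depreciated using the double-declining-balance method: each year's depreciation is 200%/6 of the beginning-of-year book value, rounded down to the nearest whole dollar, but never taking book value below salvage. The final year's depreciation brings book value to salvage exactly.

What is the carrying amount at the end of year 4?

$24,299

Depreciable base = $123,012 − $15,400 = $107,612.
Year 1: ⌊$123,012 × 200%/6⌋ = $41,004. Book value $82,008.
Year 2: ⌊$82,008 × 200%/6⌋ = $27,336. Book value $54,672.
Year 3: ⌊$54,672 × 200%/6⌋ = $18,224. Book value $36,448.
Year 4: ⌊$36,448 × 200%/6⌋ = $12,149. Book value $24,299.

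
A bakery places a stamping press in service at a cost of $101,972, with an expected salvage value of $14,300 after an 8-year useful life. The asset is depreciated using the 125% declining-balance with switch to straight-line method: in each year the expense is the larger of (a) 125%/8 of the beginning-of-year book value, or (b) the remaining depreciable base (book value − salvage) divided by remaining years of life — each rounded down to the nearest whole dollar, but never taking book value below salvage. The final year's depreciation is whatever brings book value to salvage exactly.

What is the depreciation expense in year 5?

$9,345

Depreciable base = $101,972 − $14,300 = $87,672.
Year 1: DB = ⌊$101,972 × 125%/8⌋ = $15,933; SL = ⌊$87,672/8⌋ = $10,959 → take DB $15,933. Book value $86,039.
Year 2: DB = ⌊$86,039 × 125%/8⌋ = $13,443; SL = ⌊$71,739/7⌋ = $10,248 → take DB $13,443. Book value $72,596.
Year 3: DB = ⌊$72,596 × 125%/8⌋ = $11,343; SL = ⌊$58,296/6⌋ = $9,716 → take DB $11,343. Book value $61,253.
Year 4: DB = ⌊$61,253 × 125%/8⌋ = $9,570; SL = ⌊$46,953/5⌋ = $9,390 → take DB $9,570. Book value $51,683.
Year 5: DB = ⌊$51,683 × 125%/8⌋ = $8,075; SL = ⌊$37,383/4⌋ = $9,345 → take SL $9,345. Book value $42,338.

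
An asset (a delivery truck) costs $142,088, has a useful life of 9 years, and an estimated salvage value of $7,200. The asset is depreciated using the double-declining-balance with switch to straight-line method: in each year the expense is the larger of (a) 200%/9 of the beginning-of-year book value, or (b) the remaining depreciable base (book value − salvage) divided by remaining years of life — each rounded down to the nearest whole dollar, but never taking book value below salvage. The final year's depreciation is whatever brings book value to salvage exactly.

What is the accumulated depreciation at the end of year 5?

Depreciable base = $142,088 − $7,200 = $134,888.
Year 1: DB = ⌊$142,088 × 200%/9⌋ = $31,575; SL = ⌊$134,888/9⌋ = $14,987 → take DB $31,575. Book value $110,513.
Year 2: DB = ⌊$110,513 × 200%/9⌋ = $24,558; SL = ⌊$103,313/8⌋ = $12,914 → take DB $24,558. Book value $85,955.
Year 3: DB = ⌊$85,955 × 200%/9⌋ = $19,101; SL = ⌊$78,755/7⌋ = $11,250 → take DB $19,101. Book value $66,854.
Year 4: DB = ⌊$66,854 × 200%/9⌋ = $14,856; SL = ⌊$59,654/6⌋ = $9,942 → take DB $14,856. Book value $51,998.
Year 5: DB = ⌊$51,998 × 200%/9⌋ = $11,555; SL = ⌊$44,798/5⌋ = $8,959 → take DB $11,555. Book value $40,443.
Accumulated through year 5 = $142,088 − $40,443 = $101,645.

$101,645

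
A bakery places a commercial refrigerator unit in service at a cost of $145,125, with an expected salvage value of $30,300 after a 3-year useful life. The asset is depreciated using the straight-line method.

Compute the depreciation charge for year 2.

$38,275

Depreciable base = $145,125 − $30,300 = $114,825.
Annual expense = $114,825 / 3 = $38,275.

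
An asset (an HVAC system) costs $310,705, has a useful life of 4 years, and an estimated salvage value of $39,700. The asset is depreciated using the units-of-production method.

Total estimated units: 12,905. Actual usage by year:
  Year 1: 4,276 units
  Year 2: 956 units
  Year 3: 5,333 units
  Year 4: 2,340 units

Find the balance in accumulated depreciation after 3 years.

$221,865

Depreciable base = $310,705 − $39,700 = $271,005.
Rate = $271,005 / 12,905 units = $21 per unit.
Year 1: 4,276 × $21 = $89,796. Book value $220,909.
Year 2: 956 × $21 = $20,076. Book value $200,833.
Year 3: 5,333 × $21 = $111,993. Book value $88,840.
Accumulated through year 3 = $310,705 − $88,840 = $221,865.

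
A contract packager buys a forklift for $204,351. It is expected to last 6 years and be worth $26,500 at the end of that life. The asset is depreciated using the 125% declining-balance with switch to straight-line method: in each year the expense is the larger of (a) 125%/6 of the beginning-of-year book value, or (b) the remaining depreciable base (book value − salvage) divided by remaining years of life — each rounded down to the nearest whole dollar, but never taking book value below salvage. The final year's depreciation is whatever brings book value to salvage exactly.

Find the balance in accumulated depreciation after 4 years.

$127,922

Depreciable base = $204,351 − $26,500 = $177,851.
Year 1: DB = ⌊$204,351 × 125%/6⌋ = $42,573; SL = ⌊$177,851/6⌋ = $29,641 → take DB $42,573. Book value $161,778.
Year 2: DB = ⌊$161,778 × 125%/6⌋ = $33,703; SL = ⌊$135,278/5⌋ = $27,055 → take DB $33,703. Book value $128,075.
Year 3: DB = ⌊$128,075 × 125%/6⌋ = $26,682; SL = ⌊$101,575/4⌋ = $25,393 → take DB $26,682. Book value $101,393.
Year 4: DB = ⌊$101,393 × 125%/6⌋ = $21,123; SL = ⌊$74,893/3⌋ = $24,964 → take SL $24,964. Book value $76,429.
Accumulated through year 4 = $204,351 − $76,429 = $127,922.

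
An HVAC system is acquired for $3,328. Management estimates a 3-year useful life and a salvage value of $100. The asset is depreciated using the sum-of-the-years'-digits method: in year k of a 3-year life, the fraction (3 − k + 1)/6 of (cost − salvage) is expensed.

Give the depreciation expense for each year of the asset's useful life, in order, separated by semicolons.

$1,614; $1,076; $538

Depreciable base = $3,328 − $100 = $3,228.
Sum of the years' digits = 3+2+1 = 6.
Year 1: $3,228 × 3/6 = $1,614. Book value $1,714.
Year 2: $3,228 × 2/6 = $1,076. Book value $638.
Year 3: $3,228 × 1/6 = $538. Book value $100.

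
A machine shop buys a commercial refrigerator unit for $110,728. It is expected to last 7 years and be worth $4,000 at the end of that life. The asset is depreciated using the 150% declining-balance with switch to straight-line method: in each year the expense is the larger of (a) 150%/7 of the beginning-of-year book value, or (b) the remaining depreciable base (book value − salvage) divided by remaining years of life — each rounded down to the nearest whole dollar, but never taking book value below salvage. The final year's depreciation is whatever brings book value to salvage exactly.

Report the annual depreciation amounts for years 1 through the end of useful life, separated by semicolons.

Depreciable base = $110,728 − $4,000 = $106,728.
Year 1: DB = ⌊$110,728 × 150%/7⌋ = $23,727; SL = ⌊$106,728/7⌋ = $15,246 → take DB $23,727. Book value $87,001.
Year 2: DB = ⌊$87,001 × 150%/7⌋ = $18,643; SL = ⌊$83,001/6⌋ = $13,833 → take DB $18,643. Book value $68,358.
Year 3: DB = ⌊$68,358 × 150%/7⌋ = $14,648; SL = ⌊$64,358/5⌋ = $12,871 → take DB $14,648. Book value $53,710.
Year 4: DB = ⌊$53,710 × 150%/7⌋ = $11,509; SL = ⌊$49,710/4⌋ = $12,427 → take SL $12,427. Book value $41,283.
Year 5: DB = ⌊$41,283 × 150%/7⌋ = $8,846; SL = ⌊$37,283/3⌋ = $12,427 → take SL $12,427. Book value $28,856.
Year 6: DB = ⌊$28,856 × 150%/7⌋ = $6,183; SL = ⌊$24,856/2⌋ = $12,428 → take SL $12,428. Book value $16,428.
Year 7 (final): $16,428 − $4,000 = $12,428. Book value $4,000.

$23,727; $18,643; $14,648; $12,427; $12,427; $12,428; $12,428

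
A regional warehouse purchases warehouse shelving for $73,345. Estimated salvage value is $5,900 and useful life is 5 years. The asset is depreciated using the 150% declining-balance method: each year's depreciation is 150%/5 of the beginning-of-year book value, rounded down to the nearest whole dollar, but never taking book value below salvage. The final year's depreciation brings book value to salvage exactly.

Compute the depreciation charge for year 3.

Depreciable base = $73,345 − $5,900 = $67,445.
Year 1: ⌊$73,345 × 150%/5⌋ = $22,003. Book value $51,342.
Year 2: ⌊$51,342 × 150%/5⌋ = $15,402. Book value $35,940.
Year 3: ⌊$35,940 × 150%/5⌋ = $10,782. Book value $25,158.

$10,782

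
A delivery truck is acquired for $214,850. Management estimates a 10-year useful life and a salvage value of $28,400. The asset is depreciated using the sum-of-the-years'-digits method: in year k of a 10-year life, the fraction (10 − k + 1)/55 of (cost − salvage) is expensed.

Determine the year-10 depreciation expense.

Depreciable base = $214,850 − $28,400 = $186,450.
Sum of the years' digits = 10+9+8+7+6+5+4+3+2+1 = 55.
Year 1: $186,450 × 10/55 = $33,900. Book value $180,950.
Year 2: $186,450 × 9/55 = $30,510. Book value $150,440.
Year 3: $186,450 × 8/55 = $27,120. Book value $123,320.
Year 4: $186,450 × 7/55 = $23,730. Book value $99,590.
Year 5: $186,450 × 6/55 = $20,340. Book value $79,250.
Year 6: $186,450 × 5/55 = $16,950. Book value $62,300.
Year 7: $186,450 × 4/55 = $13,560. Book value $48,740.
Year 8: $186,450 × 3/55 = $10,170. Book value $38,570.
Year 9: $186,450 × 2/55 = $6,780. Book value $31,790.
Year 10: $186,450 × 1/55 = $3,390. Book value $28,400.

$3,390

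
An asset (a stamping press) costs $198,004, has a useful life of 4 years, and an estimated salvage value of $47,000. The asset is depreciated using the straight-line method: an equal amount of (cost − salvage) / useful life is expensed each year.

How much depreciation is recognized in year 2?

Depreciable base = $198,004 − $47,000 = $151,004.
Annual expense = $151,004 / 4 = $37,751.

$37,751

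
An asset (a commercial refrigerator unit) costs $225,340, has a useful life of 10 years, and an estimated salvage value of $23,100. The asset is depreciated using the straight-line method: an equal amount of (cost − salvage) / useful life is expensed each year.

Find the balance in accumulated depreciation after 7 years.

Depreciable base = $225,340 − $23,100 = $202,240.
Annual expense = $202,240 / 10 = $20,224.
End of year 1: book value $205,116.
End of year 2: book value $184,892.
End of year 3: book value $164,668.
End of year 4: book value $144,444.
End of year 5: book value $124,220.
End of year 6: book value $103,996.
End of year 7: book value $83,772.
Accumulated through year 7 = $225,340 − $83,772 = $141,568.

$141,568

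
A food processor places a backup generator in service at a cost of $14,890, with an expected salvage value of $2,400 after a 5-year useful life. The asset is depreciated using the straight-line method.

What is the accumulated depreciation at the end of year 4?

$9,992

Depreciable base = $14,890 − $2,400 = $12,490.
Annual expense = $12,490 / 5 = $2,498.
End of year 1: book value $12,392.
End of year 2: book value $9,894.
End of year 3: book value $7,396.
End of year 4: book value $4,898.
Accumulated through year 4 = $14,890 − $4,898 = $9,992.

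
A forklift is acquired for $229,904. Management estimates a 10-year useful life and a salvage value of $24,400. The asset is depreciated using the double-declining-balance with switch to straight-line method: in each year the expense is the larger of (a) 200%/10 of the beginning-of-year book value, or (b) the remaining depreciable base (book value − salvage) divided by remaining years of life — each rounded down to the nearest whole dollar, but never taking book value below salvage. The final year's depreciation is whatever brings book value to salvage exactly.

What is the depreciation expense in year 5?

Depreciable base = $229,904 − $24,400 = $205,504.
Year 1: DB = ⌊$229,904 × 200%/10⌋ = $45,980; SL = ⌊$205,504/10⌋ = $20,550 → take DB $45,980. Book value $183,924.
Year 2: DB = ⌊$183,924 × 200%/10⌋ = $36,784; SL = ⌊$159,524/9⌋ = $17,724 → take DB $36,784. Book value $147,140.
Year 3: DB = ⌊$147,140 × 200%/10⌋ = $29,428; SL = ⌊$122,740/8⌋ = $15,342 → take DB $29,428. Book value $117,712.
Year 4: DB = ⌊$117,712 × 200%/10⌋ = $23,542; SL = ⌊$93,312/7⌋ = $13,330 → take DB $23,542. Book value $94,170.
Year 5: DB = ⌊$94,170 × 200%/10⌋ = $18,834; SL = ⌊$69,770/6⌋ = $11,628 → take DB $18,834. Book value $75,336.

$18,834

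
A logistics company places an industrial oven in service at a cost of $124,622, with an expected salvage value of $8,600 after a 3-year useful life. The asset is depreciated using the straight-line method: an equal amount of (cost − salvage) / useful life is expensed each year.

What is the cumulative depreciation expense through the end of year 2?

Depreciable base = $124,622 − $8,600 = $116,022.
Annual expense = $116,022 / 3 = $38,674.
End of year 1: book value $85,948.
End of year 2: book value $47,274.
Accumulated through year 2 = $124,622 − $47,274 = $77,348.

$77,348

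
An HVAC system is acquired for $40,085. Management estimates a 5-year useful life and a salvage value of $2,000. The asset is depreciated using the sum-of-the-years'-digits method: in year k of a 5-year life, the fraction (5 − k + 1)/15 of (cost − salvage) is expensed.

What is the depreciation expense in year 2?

$10,156

Depreciable base = $40,085 − $2,000 = $38,085.
Sum of the years' digits = 5+4+3+2+1 = 15.
Year 1: $38,085 × 5/15 = $12,695. Book value $27,390.
Year 2: $38,085 × 4/15 = $10,156. Book value $17,234.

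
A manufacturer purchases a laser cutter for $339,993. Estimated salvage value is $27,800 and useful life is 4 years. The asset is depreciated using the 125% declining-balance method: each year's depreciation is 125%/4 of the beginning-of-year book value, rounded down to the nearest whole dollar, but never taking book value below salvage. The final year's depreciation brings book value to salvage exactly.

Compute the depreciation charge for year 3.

Depreciable base = $339,993 − $27,800 = $312,193.
Year 1: ⌊$339,993 × 125%/4⌋ = $106,247. Book value $233,746.
Year 2: ⌊$233,746 × 125%/4⌋ = $73,045. Book value $160,701.
Year 3: ⌊$160,701 × 125%/4⌋ = $50,219. Book value $110,482.

$50,219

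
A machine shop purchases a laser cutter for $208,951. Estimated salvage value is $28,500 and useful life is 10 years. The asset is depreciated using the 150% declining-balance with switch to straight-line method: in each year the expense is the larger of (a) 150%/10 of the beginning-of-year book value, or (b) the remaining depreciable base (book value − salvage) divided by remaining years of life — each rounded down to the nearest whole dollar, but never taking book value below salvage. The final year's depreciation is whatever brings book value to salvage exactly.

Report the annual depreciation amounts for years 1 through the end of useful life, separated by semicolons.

Depreciable base = $208,951 − $28,500 = $180,451.
Year 1: DB = ⌊$208,951 × 150%/10⌋ = $31,342; SL = ⌊$180,451/10⌋ = $18,045 → take DB $31,342. Book value $177,609.
Year 2: DB = ⌊$177,609 × 150%/10⌋ = $26,641; SL = ⌊$149,109/9⌋ = $16,567 → take DB $26,641. Book value $150,968.
Year 3: DB = ⌊$150,968 × 150%/10⌋ = $22,645; SL = ⌊$122,468/8⌋ = $15,308 → take DB $22,645. Book value $128,323.
Year 4: DB = ⌊$128,323 × 150%/10⌋ = $19,248; SL = ⌊$99,823/7⌋ = $14,260 → take DB $19,248. Book value $109,075.
Year 5: DB = ⌊$109,075 × 150%/10⌋ = $16,361; SL = ⌊$80,575/6⌋ = $13,429 → take DB $16,361. Book value $92,714.
Year 6: DB = ⌊$92,714 × 150%/10⌋ = $13,907; SL = ⌊$64,214/5⌋ = $12,842 → take DB $13,907. Book value $78,807.
Year 7: DB = ⌊$78,807 × 150%/10⌋ = $11,821; SL = ⌊$50,307/4⌋ = $12,576 → take SL $12,576. Book value $66,231.
Year 8: DB = ⌊$66,231 × 150%/10⌋ = $9,934; SL = ⌊$37,731/3⌋ = $12,577 → take SL $12,577. Book value $53,654.
Year 9: DB = ⌊$53,654 × 150%/10⌋ = $8,048; SL = ⌊$25,154/2⌋ = $12,577 → take SL $12,577. Book value $41,077.
Year 10 (final): $41,077 − $28,500 = $12,577. Book value $28,500.

$31,342; $26,641; $22,645; $19,248; $16,361; $13,907; $12,576; $12,577; $12,577; $12,577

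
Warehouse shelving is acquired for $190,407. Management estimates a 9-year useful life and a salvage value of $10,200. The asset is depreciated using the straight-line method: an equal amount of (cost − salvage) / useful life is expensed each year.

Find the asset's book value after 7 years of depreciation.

Depreciable base = $190,407 − $10,200 = $180,207.
Annual expense = $180,207 / 9 = $20,023.
End of year 1: book value $170,384.
End of year 2: book value $150,361.
End of year 3: book value $130,338.
End of year 4: book value $110,315.
End of year 5: book value $90,292.
End of year 6: book value $70,269.
End of year 7: book value $50,246.

$50,246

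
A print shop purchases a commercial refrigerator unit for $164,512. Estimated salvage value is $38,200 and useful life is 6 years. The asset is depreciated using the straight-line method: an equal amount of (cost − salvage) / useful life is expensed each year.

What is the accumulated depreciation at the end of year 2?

Depreciable base = $164,512 − $38,200 = $126,312.
Annual expense = $126,312 / 6 = $21,052.
End of year 1: book value $143,460.
End of year 2: book value $122,408.
Accumulated through year 2 = $164,512 − $122,408 = $42,104.

$42,104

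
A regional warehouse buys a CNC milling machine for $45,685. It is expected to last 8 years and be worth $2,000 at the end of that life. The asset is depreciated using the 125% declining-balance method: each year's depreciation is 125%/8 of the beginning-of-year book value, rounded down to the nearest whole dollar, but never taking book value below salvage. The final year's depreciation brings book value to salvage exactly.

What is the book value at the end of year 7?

Depreciable base = $45,685 − $2,000 = $43,685.
Year 1: ⌊$45,685 × 125%/8⌋ = $7,138. Book value $38,547.
Year 2: ⌊$38,547 × 125%/8⌋ = $6,022. Book value $32,525.
Year 3: ⌊$32,525 × 125%/8⌋ = $5,082. Book value $27,443.
Year 4: ⌊$27,443 × 125%/8⌋ = $4,287. Book value $23,156.
Year 5: ⌊$23,156 × 125%/8⌋ = $3,618. Book value $19,538.
Year 6: ⌊$19,538 × 125%/8⌋ = $3,052. Book value $16,486.
Year 7: ⌊$16,486 × 125%/8⌋ = $2,575. Book value $13,911.

$13,911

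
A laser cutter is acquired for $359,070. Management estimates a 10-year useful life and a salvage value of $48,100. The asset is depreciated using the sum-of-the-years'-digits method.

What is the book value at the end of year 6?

Depreciable base = $359,070 − $48,100 = $310,970.
Sum of the years' digits = 10+9+8+7+6+5+4+3+2+1 = 55.
Year 1: $310,970 × 10/55 = $56,540. Book value $302,530.
Year 2: $310,970 × 9/55 = $50,886. Book value $251,644.
Year 3: $310,970 × 8/55 = $45,232. Book value $206,412.
Year 4: $310,970 × 7/55 = $39,578. Book value $166,834.
Year 5: $310,970 × 6/55 = $33,924. Book value $132,910.
Year 6: $310,970 × 5/55 = $28,270. Book value $104,640.

$104,640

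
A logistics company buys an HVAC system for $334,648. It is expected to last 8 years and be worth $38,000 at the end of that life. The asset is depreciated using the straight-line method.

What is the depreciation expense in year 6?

$37,081

Depreciable base = $334,648 − $38,000 = $296,648.
Annual expense = $296,648 / 8 = $37,081.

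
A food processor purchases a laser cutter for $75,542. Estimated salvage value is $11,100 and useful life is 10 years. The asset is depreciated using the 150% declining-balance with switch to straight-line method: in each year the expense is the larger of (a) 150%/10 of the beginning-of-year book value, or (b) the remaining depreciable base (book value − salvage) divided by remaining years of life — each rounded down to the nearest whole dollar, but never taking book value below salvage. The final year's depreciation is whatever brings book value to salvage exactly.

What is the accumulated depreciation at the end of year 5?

Depreciable base = $75,542 − $11,100 = $64,442.
Year 1: DB = ⌊$75,542 × 150%/10⌋ = $11,331; SL = ⌊$64,442/10⌋ = $6,444 → take DB $11,331. Book value $64,211.
Year 2: DB = ⌊$64,211 × 150%/10⌋ = $9,631; SL = ⌊$53,111/9⌋ = $5,901 → take DB $9,631. Book value $54,580.
Year 3: DB = ⌊$54,580 × 150%/10⌋ = $8,187; SL = ⌊$43,480/8⌋ = $5,435 → take DB $8,187. Book value $46,393.
Year 4: DB = ⌊$46,393 × 150%/10⌋ = $6,958; SL = ⌊$35,293/7⌋ = $5,041 → take DB $6,958. Book value $39,435.
Year 5: DB = ⌊$39,435 × 150%/10⌋ = $5,915; SL = ⌊$28,335/6⌋ = $4,722 → take DB $5,915. Book value $33,520.
Accumulated through year 5 = $75,542 − $33,520 = $42,022.

$42,022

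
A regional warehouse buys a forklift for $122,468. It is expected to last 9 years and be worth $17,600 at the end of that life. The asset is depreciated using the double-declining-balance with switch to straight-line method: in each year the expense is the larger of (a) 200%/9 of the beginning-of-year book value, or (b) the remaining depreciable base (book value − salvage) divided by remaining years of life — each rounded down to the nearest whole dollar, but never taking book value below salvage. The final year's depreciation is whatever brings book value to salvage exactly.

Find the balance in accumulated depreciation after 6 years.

Depreciable base = $122,468 − $17,600 = $104,868.
Year 1: DB = ⌊$122,468 × 200%/9⌋ = $27,215; SL = ⌊$104,868/9⌋ = $11,652 → take DB $27,215. Book value $95,253.
Year 2: DB = ⌊$95,253 × 200%/9⌋ = $21,167; SL = ⌊$77,653/8⌋ = $9,706 → take DB $21,167. Book value $74,086.
Year 3: DB = ⌊$74,086 × 200%/9⌋ = $16,463; SL = ⌊$56,486/7⌋ = $8,069 → take DB $16,463. Book value $57,623.
Year 4: DB = ⌊$57,623 × 200%/9⌋ = $12,805; SL = ⌊$40,023/6⌋ = $6,670 → take DB $12,805. Book value $44,818.
Year 5: DB = ⌊$44,818 × 200%/9⌋ = $9,959; SL = ⌊$27,218/5⌋ = $5,443 → take DB $9,959. Book value $34,859.
Year 6: DB = ⌊$34,859 × 200%/9⌋ = $7,746; SL = ⌊$17,259/4⌋ = $4,314 → take DB $7,746. Book value $27,113.
Accumulated through year 6 = $122,468 − $27,113 = $95,355.

$95,355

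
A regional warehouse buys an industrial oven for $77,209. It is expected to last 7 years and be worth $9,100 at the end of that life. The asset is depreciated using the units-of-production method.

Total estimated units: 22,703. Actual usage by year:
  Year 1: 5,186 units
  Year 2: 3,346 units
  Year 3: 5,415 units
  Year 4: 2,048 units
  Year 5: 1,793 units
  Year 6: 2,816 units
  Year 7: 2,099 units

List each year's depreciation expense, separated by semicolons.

$15,558; $10,038; $16,245; $6,144; $5,379; $8,448; $6,297

Depreciable base = $77,209 − $9,100 = $68,109.
Rate = $68,109 / 22,703 units = $3 per unit.
Year 1: 5,186 × $3 = $15,558. Book value $61,651.
Year 2: 3,346 × $3 = $10,038. Book value $51,613.
Year 3: 5,415 × $3 = $16,245. Book value $35,368.
Year 4: 2,048 × $3 = $6,144. Book value $29,224.
Year 5: 1,793 × $3 = $5,379. Book value $23,845.
Year 6: 2,816 × $3 = $8,448. Book value $15,397.
Year 7: 2,099 × $3 = $6,297. Book value $9,100.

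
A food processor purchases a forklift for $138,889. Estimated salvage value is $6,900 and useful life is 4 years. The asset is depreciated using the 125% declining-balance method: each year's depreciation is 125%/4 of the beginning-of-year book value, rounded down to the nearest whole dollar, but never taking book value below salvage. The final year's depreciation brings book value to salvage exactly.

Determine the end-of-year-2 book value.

Depreciable base = $138,889 − $6,900 = $131,989.
Year 1: ⌊$138,889 × 125%/4⌋ = $43,402. Book value $95,487.
Year 2: ⌊$95,487 × 125%/4⌋ = $29,839. Book value $65,648.

$65,648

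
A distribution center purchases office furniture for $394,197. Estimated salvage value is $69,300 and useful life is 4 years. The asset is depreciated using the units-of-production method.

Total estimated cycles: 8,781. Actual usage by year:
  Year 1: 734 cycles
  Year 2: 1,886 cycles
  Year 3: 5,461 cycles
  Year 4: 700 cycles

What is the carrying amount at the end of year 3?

Depreciable base = $394,197 − $69,300 = $324,897.
Rate = $324,897 / 8,781 cycles = $37 per cycle.
Year 1: 734 × $37 = $27,158. Book value $367,039.
Year 2: 1,886 × $37 = $69,782. Book value $297,257.
Year 3: 5,461 × $37 = $202,057. Book value $95,200.

$95,200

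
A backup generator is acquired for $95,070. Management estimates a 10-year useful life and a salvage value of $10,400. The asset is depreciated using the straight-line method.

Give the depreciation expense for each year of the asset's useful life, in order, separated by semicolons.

$8,467; $8,467; $8,467; $8,467; $8,467; $8,467; $8,467; $8,467; $8,467; $8,467

Depreciable base = $95,070 − $10,400 = $84,670.
Annual expense = $84,670 / 10 = $8,467.
End of year 1: book value $86,603.
End of year 2: book value $78,136.
End of year 3: book value $69,669.
End of year 4: book value $61,202.
End of year 5: book value $52,735.
End of year 6: book value $44,268.
End of year 7: book value $35,801.
End of year 8: book value $27,334.
End of year 9: book value $18,867.
End of year 10: book value $10,400.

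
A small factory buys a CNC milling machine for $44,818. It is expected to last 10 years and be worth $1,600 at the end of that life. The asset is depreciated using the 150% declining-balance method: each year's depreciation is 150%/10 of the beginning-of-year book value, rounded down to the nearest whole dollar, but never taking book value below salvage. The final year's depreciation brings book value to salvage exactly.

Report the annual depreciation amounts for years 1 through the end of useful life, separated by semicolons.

$6,722; $5,714; $4,857; $4,128; $3,509; $2,983; $2,535; $2,155; $1,832; $8,783

Depreciable base = $44,818 − $1,600 = $43,218.
Year 1: ⌊$44,818 × 150%/10⌋ = $6,722. Book value $38,096.
Year 2: ⌊$38,096 × 150%/10⌋ = $5,714. Book value $32,382.
Year 3: ⌊$32,382 × 150%/10⌋ = $4,857. Book value $27,525.
Year 4: ⌊$27,525 × 150%/10⌋ = $4,128. Book value $23,397.
Year 5: ⌊$23,397 × 150%/10⌋ = $3,509. Book value $19,888.
Year 6: ⌊$19,888 × 150%/10⌋ = $2,983. Book value $16,905.
Year 7: ⌊$16,905 × 150%/10⌋ = $2,535. Book value $14,370.
Year 8: ⌊$14,370 × 150%/10⌋ = $2,155. Book value $12,215.
Year 9: ⌊$12,215 × 150%/10⌋ = $1,832. Book value $10,383.
Year 10 (final): $10,383 − $1,600 = $8,783. Book value $1,600.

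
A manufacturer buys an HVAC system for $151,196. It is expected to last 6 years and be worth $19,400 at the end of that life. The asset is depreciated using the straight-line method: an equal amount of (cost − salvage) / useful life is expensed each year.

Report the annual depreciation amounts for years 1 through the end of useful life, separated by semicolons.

Depreciable base = $151,196 − $19,400 = $131,796.
Annual expense = $131,796 / 6 = $21,966.
End of year 1: book value $129,230.
End of year 2: book value $107,264.
End of year 3: book value $85,298.
End of year 4: book value $63,332.
End of year 5: book value $41,366.
End of year 6: book value $19,400.

$21,966; $21,966; $21,966; $21,966; $21,966; $21,966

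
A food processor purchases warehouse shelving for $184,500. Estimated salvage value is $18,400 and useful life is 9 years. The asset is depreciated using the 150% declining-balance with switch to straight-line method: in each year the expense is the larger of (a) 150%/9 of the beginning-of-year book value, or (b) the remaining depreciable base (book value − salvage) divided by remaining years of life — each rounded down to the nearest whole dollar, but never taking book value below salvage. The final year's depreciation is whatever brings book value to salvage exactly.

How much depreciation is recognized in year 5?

Depreciable base = $184,500 − $18,400 = $166,100.
Year 1: DB = ⌊$184,500 × 150%/9⌋ = $30,750; SL = ⌊$166,100/9⌋ = $18,455 → take DB $30,750. Book value $153,750.
Year 2: DB = ⌊$153,750 × 150%/9⌋ = $25,625; SL = ⌊$135,350/8⌋ = $16,918 → take DB $25,625. Book value $128,125.
Year 3: DB = ⌊$128,125 × 150%/9⌋ = $21,354; SL = ⌊$109,725/7⌋ = $15,675 → take DB $21,354. Book value $106,771.
Year 4: DB = ⌊$106,771 × 150%/9⌋ = $17,795; SL = ⌊$88,371/6⌋ = $14,728 → take DB $17,795. Book value $88,976.
Year 5: DB = ⌊$88,976 × 150%/9⌋ = $14,829; SL = ⌊$70,576/5⌋ = $14,115 → take DB $14,829. Book value $74,147.

$14,829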